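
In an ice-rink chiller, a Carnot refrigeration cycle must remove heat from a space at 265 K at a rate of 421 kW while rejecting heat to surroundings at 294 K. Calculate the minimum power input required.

Carnot COP: COP_R = T_C/(T_H − T_C) = 265.00/29.00 = 9.1379.
W = Q_C/COP_R = 421/9.1379 = 46.1 kW.

Ẇ_in ≈ 46.1 kW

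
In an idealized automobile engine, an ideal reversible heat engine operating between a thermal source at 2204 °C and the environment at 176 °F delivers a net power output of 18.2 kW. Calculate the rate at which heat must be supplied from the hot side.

T_H = 2204 °C → 2204 + 273.15 = 2477.15 K.
T_C = 176 °F → (176 − 32) × 5/9 = 80.00 °C = 353.15 K.
Carnot efficiency: η = 1 − T_C/T_H = 1 − 353.15/2477.15 = 0.8574.
Q_H = W/η = 18.2/0.8574 = 21.2 kW.

Q̇_H ≈ 21.2 kW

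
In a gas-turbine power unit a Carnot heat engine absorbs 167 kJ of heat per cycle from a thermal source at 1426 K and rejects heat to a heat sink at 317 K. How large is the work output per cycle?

W ≈ 130 kJ

For a reversible engine, η = 1 − T_C/T_H = 1 − 317.00/1426.00 = 0.7777.
W = η·Q_H = 0.7777 × 167 = 130 kJ.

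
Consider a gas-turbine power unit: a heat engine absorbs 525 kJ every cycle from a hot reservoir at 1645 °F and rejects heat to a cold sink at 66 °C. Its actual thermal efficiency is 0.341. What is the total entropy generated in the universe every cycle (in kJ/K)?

ΔS_univ ≈ 0.571 kJ/K

T_H = 1645 °F → (1645 − 32) × 5/9 = 896.11 °C = 1169.26 K.
T_C = 66 °C → 66 + 273.15 = 339.15 K.
W = η·Q_H = 0.341 × 525 = 179.0 kJ, so Q_C = Q_H − W = 346.0 kJ.
Entropy balance on the reservoirs: −Q_H/T_H = -0.4490 kJ/K, +Q_C/T_C = 1.020 kJ/K.
ΔS_univ = −Q_H/T_H + Q_C/T_C = 0.571 kJ/K (> 0, since η = 0.341 < η_Carnot = 0.710).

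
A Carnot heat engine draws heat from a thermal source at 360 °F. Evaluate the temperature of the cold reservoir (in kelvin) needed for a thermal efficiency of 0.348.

T_H = 360 °F → (360 − 32) × 5/9 = 182.22 °C = 455.37 K.
From η = 1 − T_C/T_H, T_C = T_H·(1 − η) = 455.37 × (1 − 0.348) = 297 K.

T_C ≈ 297 K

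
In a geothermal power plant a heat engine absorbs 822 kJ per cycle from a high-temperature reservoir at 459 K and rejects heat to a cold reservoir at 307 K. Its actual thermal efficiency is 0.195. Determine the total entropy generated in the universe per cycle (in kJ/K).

W = η·Q_H = 0.195 × 822 = 160.3 kJ, so Q_C = Q_H − W = 661.7 kJ.
The hot reservoir loses entropy Q_H/T_H = 822/459.00 = 1.791 kJ/K; the cold reservoir gains Q_C/T_C = 661.7/307.00 = 2.155 kJ/K.
ΔS_univ = −Q_H/T_H + Q_C/T_C = 0.365 kJ/K (> 0, since η = 0.195 < η_Carnot = 0.331).

ΔS_univ ≈ 0.365 kJ/K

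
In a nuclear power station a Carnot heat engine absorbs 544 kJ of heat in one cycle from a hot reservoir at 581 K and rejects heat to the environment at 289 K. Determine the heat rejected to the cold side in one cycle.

Q_C ≈ 271 kJ

For a reversible engine, η = 1 − T_C/T_H = 1 − 289.00/581.00 = 0.5026.
For a reversible cycle Q_C/Q_H = T_C/T_H, so Q_C = 544 × 289.00/581.00 = 271 kJ.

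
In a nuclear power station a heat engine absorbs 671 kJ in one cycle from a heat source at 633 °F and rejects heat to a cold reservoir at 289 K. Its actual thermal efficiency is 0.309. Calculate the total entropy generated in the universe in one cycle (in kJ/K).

T_H = 633 °F → (633 − 32) × 5/9 = 333.89 °C = 607.04 K.
W = η·Q_H = 0.309 × 671 = 207.3 kJ, so Q_C = Q_H − W = 463.7 kJ.
Entropy balance on the reservoirs: −Q_H/T_H = -1.105 kJ/K, +Q_C/T_C = 1.604 kJ/K.
ΔS_univ = −Q_H/T_H + Q_C/T_C = 0.4990 kJ/K (> 0, since η = 0.309 < η_Carnot = 0.524).

ΔS_univ ≈ 0.4990 kJ/K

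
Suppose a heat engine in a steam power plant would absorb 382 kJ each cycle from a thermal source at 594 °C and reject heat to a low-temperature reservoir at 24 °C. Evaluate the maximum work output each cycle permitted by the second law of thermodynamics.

W_max ≈ 251.1 kJ

T_H = 594 °C → 594 + 273.15 = 867.15 K.
T_C = 24 °C → 24 + 273.15 = 297.15 K.
By the Carnot theorem, η_max = 1 − T_C/T_H = 1 − 297.15/867.15 = 0.6573.
W_max = η_max · Q_H = 0.6573 × 382 = 251.1 kJ.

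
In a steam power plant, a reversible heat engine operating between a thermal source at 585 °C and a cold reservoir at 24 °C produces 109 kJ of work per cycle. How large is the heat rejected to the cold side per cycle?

T_H = 585 °C → 585 + 273.15 = 858.15 K.
T_C = 24 °C → 24 + 273.15 = 297.15 K.
Since the cycle is reversible, η = 1 − T_C/T_H = 1 − 297.15/858.15 = 0.6537.
Since Q_C/Q_H = T_C/T_H and Q_H = W/η, Q_C = W·T_C/(T_H − T_C) = 109 × 297.15/561.00 = 57.74 kJ.

Q_C ≈ 57.74 kJ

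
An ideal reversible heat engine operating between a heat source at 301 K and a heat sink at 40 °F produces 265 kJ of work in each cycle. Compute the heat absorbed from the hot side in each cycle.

Q_H ≈ 3410 kJ

T_C = 40 °F → (40 − 32) × 5/9 = 4.44 °C = 277.59 K.
η_rev = 1 − T_C/T_H = 1 − 277.59/301.00 = 0.0778.
Q_H = W/η = 265/0.0778 = 3410 kJ.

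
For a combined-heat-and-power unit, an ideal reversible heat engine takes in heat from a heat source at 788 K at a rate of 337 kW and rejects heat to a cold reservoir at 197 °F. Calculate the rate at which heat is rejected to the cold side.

T_C = 197 °F → (197 − 32) × 5/9 = 91.67 °C = 364.82 K.
For a reversible engine, η = 1 − T_C/T_H = 1 − 364.82/788.00 = 0.5370.
For a reversible cycle Q_C/Q_H = T_C/T_H, so Q_C = 337 × 364.82/788.00 = 156 kW.

Q̇_C ≈ 156 kW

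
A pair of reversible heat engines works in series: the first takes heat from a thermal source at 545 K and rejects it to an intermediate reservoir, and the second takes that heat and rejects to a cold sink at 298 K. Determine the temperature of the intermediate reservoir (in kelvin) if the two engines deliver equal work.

T_m ≈ 422 K

For reversible stages Q_m = Q_H·(T_m/T_H). Setting W₁ = Q_H(1 − T_m/T_H) equal to W₂ = Q_m(1 − T_C/T_m) = Q_H·(T_m − T_C)/T_H gives T_H − T_m = T_m − T_C, so T_m = (T_H + T_C)/2 = (545.00 + 298.00)/2 = 422 K.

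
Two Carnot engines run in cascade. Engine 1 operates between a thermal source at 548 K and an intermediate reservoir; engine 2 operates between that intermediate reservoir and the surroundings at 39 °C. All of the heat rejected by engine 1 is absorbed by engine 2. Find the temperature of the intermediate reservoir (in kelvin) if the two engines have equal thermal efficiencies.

T_m ≈ 414 K

T_C = 39 °C → 39 + 273.15 = 312.15 K.
Equal efficiencies require 1 − T_m/T_H = 1 − T_C/T_m, i.e. T_m/T_H = T_C/T_m, so T_m = √(T_H·T_C) = √(548.00 × 312.15) = 414 K.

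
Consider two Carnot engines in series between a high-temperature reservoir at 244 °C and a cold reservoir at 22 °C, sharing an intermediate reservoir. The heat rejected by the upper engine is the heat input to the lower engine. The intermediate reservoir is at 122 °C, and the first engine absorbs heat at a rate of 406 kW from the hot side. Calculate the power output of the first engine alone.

Ẇ₁ ≈ 95.8 kW

T_H = 244 °C → 244 + 273.15 = 517.15 K.
T_C = 22 °C → 22 + 273.15 = 295.15 K.
T_m = 122 °C → 122 + 273.15 = 395.15 K.
First-stage efficiency η₁ = 1 − T_m/T_H = 1 − 395.15/517.15 = 0.2359.
W₁ = η₁·Q_H = 0.2359 × 406 = 95.8 kW.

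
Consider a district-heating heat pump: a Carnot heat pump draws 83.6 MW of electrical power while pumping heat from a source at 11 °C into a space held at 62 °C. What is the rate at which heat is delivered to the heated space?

T_H = 62 °C → 62 + 273.15 = 335.15 K.
T_C = 11 °C → 11 + 273.15 = 284.15 K.
The Carnot heat-pump COP is COP_HP = T_H/(T_H − T_C) = 335.15/51.00 = 6.5716.
Q_H = COP_HP · W = 6.5716 × 83.6 = 549 MW.

Q̇_H ≈ 549 MW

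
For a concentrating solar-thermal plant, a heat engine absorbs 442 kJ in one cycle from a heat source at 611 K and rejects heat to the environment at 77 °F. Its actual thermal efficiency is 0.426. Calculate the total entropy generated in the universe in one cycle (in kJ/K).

T_C = 77 °F → (77 − 32) × 5/9 = 25.00 °C = 298.15 K.
W = η·Q_H = 0.426 × 442 = 188.3 kJ, so Q_C = Q_H − W = 253.7 kJ.
The hot reservoir loses entropy Q_H/T_H = 442/611.00 = 0.7234 kJ/K; the cold reservoir gains Q_C/T_C = 253.7/298.15 = 0.8509 kJ/K.
ΔS_univ = −Q_H/T_H + Q_C/T_C = 0.128 kJ/K (> 0, since η = 0.426 < η_Carnot = 0.512).

ΔS_univ ≈ 0.128 kJ/K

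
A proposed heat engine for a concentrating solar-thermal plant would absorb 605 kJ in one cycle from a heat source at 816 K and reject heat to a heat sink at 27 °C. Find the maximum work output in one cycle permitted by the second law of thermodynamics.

W_max ≈ 382.5 kJ

T_C = 27 °C → 27 + 273.15 = 300.15 K.
By the Carnot theorem, η_max = 1 − T_C/T_H = 1 − 300.15/816.00 = 0.6322.
W_max = η_max · Q_H = 0.6322 × 605 = 382.5 kJ.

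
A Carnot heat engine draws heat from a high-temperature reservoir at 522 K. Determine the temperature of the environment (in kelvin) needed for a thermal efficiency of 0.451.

From η = 1 − T_C/T_H, T_C = T_H·(1 − η) = 522.00 × (1 − 0.451) = 287 K.

T_C ≈ 287 K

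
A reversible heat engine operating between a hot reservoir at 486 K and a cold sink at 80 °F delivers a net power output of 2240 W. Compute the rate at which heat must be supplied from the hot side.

T_C = 80 °F → (80 − 32) × 5/9 = 26.67 °C = 299.82 K.
Since the cycle is reversible, η = 1 − T_C/T_H = 1 − 299.82/486.00 = 0.3831.
Q_H = W/η = 2240/0.3831 = 5850 W.

Q̇_H ≈ 5850 W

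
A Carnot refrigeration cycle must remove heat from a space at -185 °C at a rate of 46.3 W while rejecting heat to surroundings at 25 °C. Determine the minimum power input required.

Ẇ_in ≈ 110 W

T_H = 25 °C → 25 + 273.15 = 298.15 K.
T_C = -185 °C → -185 + 273.15 = 88.15 K.
For a reversible refrigerator, COP_R = T_C/(T_H − T_C) = 88.15/210.00 = 0.4198.
W = Q_C/COP_R = 46.3/0.4198 = 110 W.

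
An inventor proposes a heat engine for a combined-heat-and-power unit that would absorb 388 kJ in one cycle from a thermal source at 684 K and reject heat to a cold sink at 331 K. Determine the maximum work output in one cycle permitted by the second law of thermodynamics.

W_max ≈ 200.2 kJ

The second-law ceiling is the Carnot efficiency, η_max = 1 − T_C/T_H = 1 − 331.00/684.00 = 0.5161.
W_max = η_max · Q_H = 0.5161 × 388 = 200.2 kJ.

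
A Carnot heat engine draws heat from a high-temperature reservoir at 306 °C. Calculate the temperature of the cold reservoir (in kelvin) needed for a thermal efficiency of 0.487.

T_C ≈ 297 K

T_H = 306 °C → 306 + 273.15 = 579.15 K.
From η = 1 − T_C/T_H, T_C = T_H·(1 − η) = 579.15 × (1 − 0.487) = 297 K.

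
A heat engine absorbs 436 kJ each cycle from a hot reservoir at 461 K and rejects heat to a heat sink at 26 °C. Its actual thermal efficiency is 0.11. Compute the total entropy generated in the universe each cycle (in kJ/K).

ΔS_univ ≈ 0.3514 kJ/K

T_C = 26 °C → 26 + 273.15 = 299.15 K.
W = η·Q_H = 0.11 × 436 = 47.96 kJ, so Q_C = Q_H − W = 388.0 kJ.
Reservoir entropy changes: ΔS_H = −Q_H/T_H = −436/461.00 = -0.9458 kJ/K and ΔS_C = +Q_C/T_C = 388.0/299.15 = 1.297 kJ/K.
ΔS_univ = −Q_H/T_H + Q_C/T_C = 0.3514 kJ/K (> 0, since η = 0.11 < η_Carnot = 0.351).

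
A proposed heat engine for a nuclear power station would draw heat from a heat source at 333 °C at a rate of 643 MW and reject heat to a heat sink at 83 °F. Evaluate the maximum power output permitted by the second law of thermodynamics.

T_H = 333 °C → 333 + 273.15 = 606.15 K.
T_C = 83 °F → (83 − 32) × 5/9 = 28.33 °C = 301.48 K.
By the Carnot theorem, η_max = 1 − T_C/T_H = 1 − 301.48/606.15 = 0.5026.
W_max = η_max · Q_H = 0.5026 × 643 = 323 MW.

Ẇ_max ≈ 323 MW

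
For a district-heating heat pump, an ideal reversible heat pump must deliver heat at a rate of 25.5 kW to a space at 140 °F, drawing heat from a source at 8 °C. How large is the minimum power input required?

T_H = 140 °F → (140 − 32) × 5/9 = 60.00 °C = 333.15 K.
T_C = 8 °C → 8 + 273.15 = 281.15 K.
Reversible heating COP: COP_HP = T_H/(T_H − T_C) = 333.15/52.00 = 6.4067.
W = Q_H/COP_HP = 25.5/6.4067 = 3.98 kW.

Ẇ_in ≈ 3.98 kW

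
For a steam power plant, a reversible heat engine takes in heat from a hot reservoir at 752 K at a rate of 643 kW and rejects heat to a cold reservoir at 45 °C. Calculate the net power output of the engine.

T_C = 45 °C → 45 + 273.15 = 318.15 K.
For a reversible engine, η = 1 − T_C/T_H = 1 − 318.15/752.00 = 0.5769.
W = η·Q_H = 0.5769 × 643 = 371.0 kW.

Ẇ ≈ 371.0 kW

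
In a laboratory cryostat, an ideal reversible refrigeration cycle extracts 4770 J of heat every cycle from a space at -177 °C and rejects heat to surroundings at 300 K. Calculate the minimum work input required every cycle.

T_C = -177 °C → -177 + 273.15 = 96.15 K.
For a reversible refrigerator, COP_R = T_C/(T_H − T_C) = 96.15/203.85 = 0.4717.
W = Q_C/COP_R = 4770/0.4717 = 10100 J.

W_in ≈ 10100 J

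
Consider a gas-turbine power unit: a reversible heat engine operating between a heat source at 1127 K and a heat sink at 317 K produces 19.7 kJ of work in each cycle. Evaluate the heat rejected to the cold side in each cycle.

η_rev = 1 − T_C/T_H = 1 − 317.00/1127.00 = 0.7187.
Since Q_C/Q_H = T_C/T_H and Q_H = W/η, Q_C = W·T_C/(T_H − T_C) = 19.7 × 317.00/810.00 = 7.710 kJ.

Q_C ≈ 7.710 kJ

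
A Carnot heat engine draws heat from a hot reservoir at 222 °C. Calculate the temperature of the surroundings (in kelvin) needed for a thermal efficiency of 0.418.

T_C ≈ 288 K

T_H = 222 °C → 222 + 273.15 = 495.15 K.
From η = 1 − T_C/T_H, T_C = T_H·(1 − η) = 495.15 × (1 − 0.418) = 288 K.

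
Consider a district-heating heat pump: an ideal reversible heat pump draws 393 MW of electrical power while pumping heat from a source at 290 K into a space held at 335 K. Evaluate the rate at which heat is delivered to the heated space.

Reversible heating COP: COP_HP = T_H/(T_H − T_C) = 335.00/45.00 = 7.4444.
Q_H = COP_HP · W = 7.4444 × 393 = 2930 MW.

Q̇_H ≈ 2930 MW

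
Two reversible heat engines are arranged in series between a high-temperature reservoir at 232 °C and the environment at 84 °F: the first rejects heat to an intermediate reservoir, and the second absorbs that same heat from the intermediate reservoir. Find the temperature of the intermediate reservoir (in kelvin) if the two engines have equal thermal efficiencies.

T_H = 232 °C → 232 + 273.15 = 505.15 K.
T_C = 84 °F → (84 − 32) × 5/9 = 28.89 °C = 302.04 K.
Equal efficiencies require 1 − T_m/T_H = 1 − T_C/T_m, i.e. T_m/T_H = T_C/T_m, so T_m = √(T_H·T_C) = √(505.15 × 302.04) = 391 K.

T_m ≈ 391 K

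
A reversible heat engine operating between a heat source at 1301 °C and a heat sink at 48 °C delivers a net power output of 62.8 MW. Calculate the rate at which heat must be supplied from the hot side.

Q̇_H ≈ 78.90 MW

T_H = 1301 °C → 1301 + 273.15 = 1574.15 K.
T_C = 48 °C → 48 + 273.15 = 321.15 K.
For a reversible engine, η = 1 − T_C/T_H = 1 − 321.15/1574.15 = 0.7960.
Q_H = W/η = 62.8/0.7960 = 78.90 MW.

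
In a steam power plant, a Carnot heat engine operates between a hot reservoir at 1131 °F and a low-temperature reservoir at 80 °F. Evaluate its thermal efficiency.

T_H = 1131 °F → (1131 − 32) × 5/9 = 610.56 °C = 883.71 K.
T_C = 80 °F → (80 − 32) × 5/9 = 26.67 °C = 299.82 K.
For a reversible engine, η = 1 − T_C/T_H = 1 − 299.82/883.71 = 0.661.

η ≈ 0.661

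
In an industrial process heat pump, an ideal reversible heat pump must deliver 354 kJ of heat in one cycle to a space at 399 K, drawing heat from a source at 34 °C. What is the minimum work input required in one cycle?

W_in ≈ 81.49 kJ

T_C = 34 °C → 34 + 273.15 = 307.15 K.
The Carnot heat-pump COP is COP_HP = T_H/(T_H − T_C) = 399.00/91.85 = 4.3440.
W = Q_H/COP_HP = 354/4.3440 = 81.49 kJ.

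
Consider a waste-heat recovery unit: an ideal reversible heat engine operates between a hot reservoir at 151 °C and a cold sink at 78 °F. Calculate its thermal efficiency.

η ≈ 0.296

T_H = 151 °C → 151 + 273.15 = 424.15 K.
T_C = 78 °F → (78 − 32) × 5/9 = 25.56 °C = 298.71 K.
Since the cycle is reversible, η = 1 − T_C/T_H = 1 − 298.71/424.15 = 0.296.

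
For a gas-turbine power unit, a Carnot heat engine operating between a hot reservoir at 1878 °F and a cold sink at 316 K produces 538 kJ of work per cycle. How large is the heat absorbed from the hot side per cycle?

T_H = 1878 °F → (1878 − 32) × 5/9 = 1025.56 °C = 1298.71 K.
For a reversible engine, η = 1 − T_C/T_H = 1 − 316.00/1298.71 = 0.7567.
Q_H = W/η = 538/0.7567 = 711 kJ.

Q_H ≈ 711 kJ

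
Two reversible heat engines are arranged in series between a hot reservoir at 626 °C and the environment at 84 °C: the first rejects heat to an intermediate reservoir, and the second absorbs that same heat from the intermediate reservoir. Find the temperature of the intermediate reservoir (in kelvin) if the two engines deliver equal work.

T_m ≈ 628 K

T_H = 626 °C → 626 + 273.15 = 899.15 K.
T_C = 84 °C → 84 + 273.15 = 357.15 K.
For reversible stages Q_m = Q_H·(T_m/T_H). Setting W₁ = Q_H(1 − T_m/T_H) equal to W₂ = Q_m(1 − T_C/T_m) = Q_H·(T_m − T_C)/T_H gives T_H − T_m = T_m − T_C, so T_m = (T_H + T_C)/2 = (899.15 + 357.15)/2 = 628 K.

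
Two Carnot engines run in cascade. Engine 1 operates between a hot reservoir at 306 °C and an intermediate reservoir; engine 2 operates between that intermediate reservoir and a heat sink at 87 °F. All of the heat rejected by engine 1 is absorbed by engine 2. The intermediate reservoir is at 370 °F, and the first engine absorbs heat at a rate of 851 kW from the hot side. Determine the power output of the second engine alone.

T_H = 306 °C → 306 + 273.15 = 579.15 K.
T_C = 87 °F → (87 − 32) × 5/9 = 30.56 °C = 303.71 K.
T_m = 370 °F → (370 − 32) × 5/9 = 187.78 °C = 460.93 K.
Heat entering the second stage: Q_m = Q_H·(T_m/T_H) = 851 × 460.93/579.15 = 677.3 kW.
Second-stage efficiency η₂ = 1 − T_C/T_m = 1 − 303.71/460.93 = 0.3411, so W₂ = η₂·Q_m = 231.0 kW.

Ẇ₂ ≈ 231.0 kW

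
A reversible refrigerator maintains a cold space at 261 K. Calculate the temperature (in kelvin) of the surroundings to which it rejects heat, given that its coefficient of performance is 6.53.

T_H ≈ 301 K

COP_R = T_C/(T_H − T_C) ⇒ T_H = T_C·(1 + 1/COP_R) = 261.00 × (1 + 1/6.53) = 301 K.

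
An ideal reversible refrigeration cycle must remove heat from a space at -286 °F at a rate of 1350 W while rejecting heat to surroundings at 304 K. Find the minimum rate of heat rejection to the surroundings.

T_C = -286 °F → (-286 − 32) × 5/9 = -176.67 °C = 96.48 K.
For a reversible cycle Q_H/Q_C = T_H/T_C, so Q_H = Q_C·T_H/T_C = 1350 × 304.00/96.48 = 4250 W.

Q̇_H ≈ 4250 W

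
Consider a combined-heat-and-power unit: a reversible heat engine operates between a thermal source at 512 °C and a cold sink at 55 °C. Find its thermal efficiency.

η ≈ 0.582

T_H = 512 °C → 512 + 273.15 = 785.15 K.
T_C = 55 °C → 55 + 273.15 = 328.15 K.
For a reversible engine, η = 1 − T_C/T_H = 1 − 328.15/785.15 = 0.582.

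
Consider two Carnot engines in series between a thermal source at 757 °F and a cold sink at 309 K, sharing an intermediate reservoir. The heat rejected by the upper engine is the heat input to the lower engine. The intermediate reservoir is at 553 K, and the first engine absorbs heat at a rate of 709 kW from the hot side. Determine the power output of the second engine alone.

T_H = 757 °F → (757 − 32) × 5/9 = 402.78 °C = 675.93 K.
Heat entering the second stage: Q_m = Q_H·(T_m/T_H) = 709 × 553.00/675.93 = 580 kW.
Second-stage efficiency η₂ = 1 − T_C/T_m = 1 − 309.00/553.00 = 0.4412, so W₂ = η₂·Q_m = 256 kW.

Ẇ₂ ≈ 256 kW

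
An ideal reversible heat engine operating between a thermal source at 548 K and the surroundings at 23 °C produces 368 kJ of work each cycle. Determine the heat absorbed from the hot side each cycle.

T_C = 23 °C → 23 + 273.15 = 296.15 K.
Since the cycle is reversible, η = 1 − T_C/T_H = 1 − 296.15/548.00 = 0.4596.
Q_H = W/η = 368/0.4596 = 800.7 kJ.

Q_H ≈ 800.7 kJ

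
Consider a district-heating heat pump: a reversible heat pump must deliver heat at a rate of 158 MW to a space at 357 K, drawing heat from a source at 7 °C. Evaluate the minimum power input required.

Ẇ_in ≈ 34.01 MW

T_C = 7 °C → 7 + 273.15 = 280.15 K.
For a reversible heat pump, COP_HP = T_H/(T_H − T_C) = 357.00/76.85 = 4.6454.
W = Q_H/COP_HP = 158/4.6454 = 34.01 MW.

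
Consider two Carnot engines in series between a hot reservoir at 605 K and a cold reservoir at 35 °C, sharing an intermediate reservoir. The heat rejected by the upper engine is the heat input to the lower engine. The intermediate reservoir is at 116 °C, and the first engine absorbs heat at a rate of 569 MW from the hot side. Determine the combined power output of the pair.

T_C = 35 °C → 35 + 273.15 = 308.15 K.
Two reversible stages in series are equivalent to a single Carnot engine between T_H and T_C, so η_total = 1 − T_C/T_H = 1 − 308.15/605.00 = 0.4907.
W_total = η_total · Q_H = 0.4907 × 569 = 279 MW.

Ẇ_total ≈ 279 MW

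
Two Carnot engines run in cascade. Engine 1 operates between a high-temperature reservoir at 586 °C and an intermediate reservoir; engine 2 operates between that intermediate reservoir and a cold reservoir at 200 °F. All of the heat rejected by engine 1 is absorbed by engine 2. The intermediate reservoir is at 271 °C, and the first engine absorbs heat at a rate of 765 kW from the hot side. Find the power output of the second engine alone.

Ẇ₂ ≈ 158.2 kW

T_H = 586 °C → 586 + 273.15 = 859.15 K.
T_C = 200 °F → (200 − 32) × 5/9 = 93.33 °C = 366.48 K.
T_m = 271 °C → 271 + 273.15 = 544.15 K.
Heat entering the second stage: Q_m = Q_H·(T_m/T_H) = 765 × 544.15/859.15 = 484.5 kW.
Second-stage efficiency η₂ = 1 − T_C/T_m = 1 − 366.48/544.15 = 0.3265, so W₂ = η₂·Q_m = 158.2 kW.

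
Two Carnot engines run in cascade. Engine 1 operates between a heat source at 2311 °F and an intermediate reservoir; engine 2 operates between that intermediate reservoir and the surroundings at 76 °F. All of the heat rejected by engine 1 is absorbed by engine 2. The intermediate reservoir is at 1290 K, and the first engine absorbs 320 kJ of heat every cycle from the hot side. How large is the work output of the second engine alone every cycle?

W₂ ≈ 206 kJ

T_H = 2311 °F → (2311 − 32) × 5/9 = 1266.11 °C = 1539.26 K.
T_C = 76 °F → (76 − 32) × 5/9 = 24.44 °C = 297.59 K.
Heat entering the second stage: Q_m = Q_H·(T_m/T_H) = 320 × 1290.00/1539.26 = 268 kJ.
Second-stage efficiency η₂ = 1 − T_C/T_m = 1 − 297.59/1290.00 = 0.7693, so W₂ = η₂·Q_m = 206 kJ.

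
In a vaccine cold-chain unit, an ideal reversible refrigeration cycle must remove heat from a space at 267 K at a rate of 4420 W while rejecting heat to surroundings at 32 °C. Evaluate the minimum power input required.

Ẇ_in ≈ 631.5 W

T_H = 32 °C → 32 + 273.15 = 305.15 K.
COP_R = T_C/(T_H − T_C) = 267.00/38.15 = 6.9987.
W = Q_C/COP_R = 4420/6.9987 = 631.5 W.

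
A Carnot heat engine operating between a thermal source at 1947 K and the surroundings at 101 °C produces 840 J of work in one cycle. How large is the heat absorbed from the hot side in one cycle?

T_C = 101 °C → 101 + 273.15 = 374.15 K.
η_rev = 1 − T_C/T_H = 1 − 374.15/1947.00 = 0.8078.
Q_H = W/η = 840/0.8078 = 1040 J.

Q_H ≈ 1040 J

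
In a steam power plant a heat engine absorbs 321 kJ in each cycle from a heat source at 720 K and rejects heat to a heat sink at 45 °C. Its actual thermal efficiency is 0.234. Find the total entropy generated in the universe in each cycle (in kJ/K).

ΔS_univ ≈ 0.327 kJ/K

T_C = 45 °C → 45 + 273.15 = 318.15 K.
W = η·Q_H = 0.234 × 321 = 75.11 kJ, so Q_C = Q_H − W = 245.9 kJ.
Reservoir entropy changes: ΔS_H = −Q_H/T_H = −321/720.00 = -0.4458 kJ/K and ΔS_C = +Q_C/T_C = 245.9/318.15 = 0.7729 kJ/K.
ΔS_univ = −Q_H/T_H + Q_C/T_C = 0.327 kJ/K (> 0, since η = 0.234 < η_Carnot = 0.558).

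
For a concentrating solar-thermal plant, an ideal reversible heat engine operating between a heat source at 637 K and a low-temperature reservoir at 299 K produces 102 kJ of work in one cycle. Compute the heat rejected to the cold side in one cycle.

The Carnot efficiency is η = 1 − T_C/T_H = 1 − 299.00/637.00 = 0.5306.
Since Q_C/Q_H = T_C/T_H and Q_H = W/η, Q_C = W·T_C/(T_H − T_C) = 102 × 299.00/338.00 = 90.23 kJ.

Q_C ≈ 90.23 kJ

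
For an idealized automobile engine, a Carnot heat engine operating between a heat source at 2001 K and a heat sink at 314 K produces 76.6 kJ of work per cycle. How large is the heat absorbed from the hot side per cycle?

Q_H ≈ 90.86 kJ

For a reversible engine, η = 1 − T_C/T_H = 1 − 314.00/2001.00 = 0.8431.
Q_H = W/η = 76.6/0.8431 = 90.86 kJ.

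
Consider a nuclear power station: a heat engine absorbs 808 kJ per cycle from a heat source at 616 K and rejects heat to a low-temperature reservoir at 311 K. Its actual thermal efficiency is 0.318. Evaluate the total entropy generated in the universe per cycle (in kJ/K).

ΔS_univ ≈ 0.4602 kJ/K

W = η·Q_H = 0.318 × 808 = 256.9 kJ, so Q_C = Q_H − W = 551.1 kJ.
The hot reservoir loses entropy Q_H/T_H = 808/616.00 = 1.312 kJ/K; the cold reservoir gains Q_C/T_C = 551.1/311.00 = 1.772 kJ/K.
ΔS_univ = −Q_H/T_H + Q_C/T_C = 0.4602 kJ/K (> 0, since η = 0.318 < η_Carnot = 0.495).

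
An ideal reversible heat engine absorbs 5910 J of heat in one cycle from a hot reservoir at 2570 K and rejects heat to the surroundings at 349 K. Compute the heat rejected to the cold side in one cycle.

Carnot efficiency: η = 1 − T_C/T_H = 1 − 349.00/2570.00 = 0.8642.
For a reversible cycle Q_C/Q_H = T_C/T_H, so Q_C = 5910 × 349.00/2570.00 = 803 J.

Q_C ≈ 803 J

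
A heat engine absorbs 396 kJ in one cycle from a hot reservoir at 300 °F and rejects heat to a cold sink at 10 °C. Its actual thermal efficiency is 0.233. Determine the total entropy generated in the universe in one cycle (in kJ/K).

ΔS_univ ≈ 0.134 kJ/K

T_H = 300 °F → (300 − 32) × 5/9 = 148.89 °C = 422.04 K.
T_C = 10 °C → 10 + 273.15 = 283.15 K.
W = η·Q_H = 0.233 × 396 = 92.27 kJ, so Q_C = Q_H − W = 303.7 kJ.
Entropy balance on the reservoirs: −Q_H/T_H = -0.9383 kJ/K, +Q_C/T_C = 1.073 kJ/K.
ΔS_univ = −Q_H/T_H + Q_C/T_C = 0.134 kJ/K (> 0, since η = 0.233 < η_Carnot = 0.329).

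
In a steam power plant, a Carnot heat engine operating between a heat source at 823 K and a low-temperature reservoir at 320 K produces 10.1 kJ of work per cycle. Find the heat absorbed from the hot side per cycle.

Q_H ≈ 16.5 kJ

η_rev = 1 − T_C/T_H = 1 − 320.00/823.00 = 0.6112.
Q_H = W/η = 10.1/0.6112 = 16.5 kJ.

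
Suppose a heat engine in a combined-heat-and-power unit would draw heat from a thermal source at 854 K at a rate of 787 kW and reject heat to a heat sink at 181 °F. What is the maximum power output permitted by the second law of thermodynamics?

T_C = 181 °F → (181 − 32) × 5/9 = 82.78 °C = 355.93 K.
By the Carnot theorem, η_max = 1 − T_C/T_H = 1 − 355.93/854.00 = 0.5832.
W_max = η_max · Q_H = 0.5832 × 787 = 459 kW.

Ẇ_max ≈ 459 kW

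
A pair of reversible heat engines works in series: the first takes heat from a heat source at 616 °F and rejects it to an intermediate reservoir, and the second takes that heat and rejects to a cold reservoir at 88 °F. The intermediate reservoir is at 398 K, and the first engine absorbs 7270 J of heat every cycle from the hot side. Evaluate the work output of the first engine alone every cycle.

W₁ ≈ 2430 J

T_H = 616 °F → (616 − 32) × 5/9 = 324.44 °C = 597.59 K.
T_C = 88 °F → (88 − 32) × 5/9 = 31.11 °C = 304.26 K.
First-stage efficiency η₁ = 1 − T_m/T_H = 1 − 398.00/597.59 = 0.3340.
W₁ = η₁·Q_H = 0.3340 × 7270 = 2430 J.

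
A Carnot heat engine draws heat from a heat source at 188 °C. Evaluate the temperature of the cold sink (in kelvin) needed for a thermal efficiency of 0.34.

T_C ≈ 304 K

T_H = 188 °C → 188 + 273.15 = 461.15 K.
From η = 1 − T_C/T_H, T_C = T_H·(1 − η) = 461.15 × (1 − 0.34) = 304 K.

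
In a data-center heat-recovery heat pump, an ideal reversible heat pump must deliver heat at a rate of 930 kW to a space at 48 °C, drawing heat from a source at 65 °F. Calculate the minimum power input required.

Ẇ_in ≈ 85.91 kW

T_H = 48 °C → 48 + 273.15 = 321.15 K.
T_C = 65 °F → (65 − 32) × 5/9 = 18.33 °C = 291.48 K.
Reversible heating COP: COP_HP = T_H/(T_H − T_C) = 321.15/29.67 = 10.8253.
W = Q_H/COP_HP = 930/10.8253 = 85.91 kW.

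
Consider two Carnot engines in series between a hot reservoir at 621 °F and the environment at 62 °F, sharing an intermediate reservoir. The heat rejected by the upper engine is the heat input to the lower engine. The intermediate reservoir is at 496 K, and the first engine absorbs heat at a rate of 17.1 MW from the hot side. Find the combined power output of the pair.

Ẇ_total ≈ 8.845 MW

T_H = 621 °F → (621 − 32) × 5/9 = 327.22 °C = 600.37 K.
T_C = 62 °F → (62 − 32) × 5/9 = 16.67 °C = 289.82 K.
Two reversible stages in series are equivalent to a single Carnot engine between T_H and T_C, so η_total = 1 − T_C/T_H = 1 − 289.82/600.37 = 0.5173.
W_total = η_total · Q_H = 0.5173 × 17.1 = 8.845 MW.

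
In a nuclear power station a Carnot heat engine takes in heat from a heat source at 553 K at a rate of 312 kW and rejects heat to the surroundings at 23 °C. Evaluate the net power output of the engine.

Ẇ ≈ 144.9 kW

T_C = 23 °C → 23 + 273.15 = 296.15 K.
η_rev = 1 − T_C/T_H = 1 − 296.15/553.00 = 0.4645.
W = η·Q_H = 0.4645 × 312 = 144.9 kW.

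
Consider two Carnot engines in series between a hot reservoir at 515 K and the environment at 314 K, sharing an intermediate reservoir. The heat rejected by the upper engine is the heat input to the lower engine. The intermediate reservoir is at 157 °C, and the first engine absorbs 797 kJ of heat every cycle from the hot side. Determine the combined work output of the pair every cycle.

Two reversible stages in series are equivalent to a single Carnot engine between T_H and T_C, so η_total = 1 − T_C/T_H = 1 − 314.00/515.00 = 0.3903.
W_total = η_total · Q_H = 0.3903 × 797 = 311 kJ.

W_total ≈ 311 kJ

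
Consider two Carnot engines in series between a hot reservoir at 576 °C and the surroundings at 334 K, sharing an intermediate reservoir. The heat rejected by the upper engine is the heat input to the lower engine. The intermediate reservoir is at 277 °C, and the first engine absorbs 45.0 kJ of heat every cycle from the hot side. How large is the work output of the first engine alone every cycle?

W₁ ≈ 15.8 kJ

T_H = 576 °C → 576 + 273.15 = 849.15 K.
T_m = 277 °C → 277 + 273.15 = 550.15 K.
First-stage efficiency η₁ = 1 − T_m/T_H = 1 − 550.15/849.15 = 0.3521.
W₁ = η₁·Q_H = 0.3521 × 45.0 = 15.8 kJ.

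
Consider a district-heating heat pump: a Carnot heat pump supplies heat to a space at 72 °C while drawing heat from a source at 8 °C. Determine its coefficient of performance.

T_H = 72 °C → 72 + 273.15 = 345.15 K.
T_C = 8 °C → 8 + 273.15 = 281.15 K.
Reversible heating COP: COP_HP = T_H/(T_H − T_C) = 345.15/(345.15 − 281.15) = 5.39.

COP_HP ≈ 5.39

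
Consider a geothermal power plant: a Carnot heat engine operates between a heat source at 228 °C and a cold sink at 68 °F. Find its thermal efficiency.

T_H = 228 °C → 228 + 273.15 = 501.15 K.
T_C = 68 °F → (68 − 32) × 5/9 = 20.00 °C = 293.15 K.
For a reversible engine, η = 1 − T_C/T_H = 1 − 293.15/501.15 = 0.415.

η ≈ 0.415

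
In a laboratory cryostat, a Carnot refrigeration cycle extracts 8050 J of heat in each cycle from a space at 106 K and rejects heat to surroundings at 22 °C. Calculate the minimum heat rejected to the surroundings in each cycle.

T_H = 22 °C → 22 + 273.15 = 295.15 K.
For a reversible cycle Q_H/Q_C = T_H/T_C, so Q_H = Q_C·T_H/T_C = 8050 × 295.15/106.00 = 22400 J.

Q_H ≈ 22400 J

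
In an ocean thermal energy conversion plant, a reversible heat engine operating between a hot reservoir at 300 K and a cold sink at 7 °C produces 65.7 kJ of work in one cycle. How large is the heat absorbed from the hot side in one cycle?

Q_H ≈ 992.9 kJ

T_C = 7 °C → 7 + 273.15 = 280.15 K.
The Carnot efficiency is η = 1 − T_C/T_H = 1 − 280.15/300.00 = 0.0662.
Q_H = W/η = 65.7/0.0662 = 992.9 kJ.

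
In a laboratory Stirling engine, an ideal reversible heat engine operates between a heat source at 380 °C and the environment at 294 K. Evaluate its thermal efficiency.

T_H = 380 °C → 380 + 273.15 = 653.15 K.
Carnot efficiency: η = 1 − T_C/T_H = 1 − 294.00/653.15 = 0.5499.

η ≈ 0.5499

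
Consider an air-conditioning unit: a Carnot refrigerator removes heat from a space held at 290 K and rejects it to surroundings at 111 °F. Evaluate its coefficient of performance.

T_H = 111 °F → (111 − 32) × 5/9 = 43.89 °C = 317.04 K.
The reversible coefficient of performance is COP_R = T_C/(T_H − T_C) = 290.00/(317.04 − 290.00) = 10.7.

COP_R ≈ 10.7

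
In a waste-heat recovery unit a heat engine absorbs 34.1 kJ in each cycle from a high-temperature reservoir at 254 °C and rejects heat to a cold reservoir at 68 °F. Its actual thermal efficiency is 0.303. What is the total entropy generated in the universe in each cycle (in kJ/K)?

T_H = 254 °C → 254 + 273.15 = 527.15 K.
T_C = 68 °F → (68 − 32) × 5/9 = 20.00 °C = 293.15 K.
W = η·Q_H = 0.303 × 34.1 = 10.33 kJ, so Q_C = Q_H − W = 23.77 kJ.
Reservoir entropy changes: ΔS_H = −Q_H/T_H = −34.1/527.15 = -0.06469 kJ/K and ΔS_C = +Q_C/T_C = 23.77/293.15 = 0.08108 kJ/K.
ΔS_univ = −Q_H/T_H + Q_C/T_C = 0.0164 kJ/K (> 0, since η = 0.303 < η_Carnot = 0.444).

ΔS_univ ≈ 0.0164 kJ/K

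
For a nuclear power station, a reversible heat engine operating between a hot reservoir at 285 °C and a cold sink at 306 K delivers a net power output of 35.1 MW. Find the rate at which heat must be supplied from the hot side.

Q̇_H ≈ 77.7 MW

T_H = 285 °C → 285 + 273.15 = 558.15 K.
η_rev = 1 − T_C/T_H = 1 − 306.00/558.15 = 0.4518.
Q_H = W/η = 35.1/0.4518 = 77.7 MW.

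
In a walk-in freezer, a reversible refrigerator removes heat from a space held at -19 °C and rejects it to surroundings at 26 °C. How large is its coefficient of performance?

T_H = 26 °C → 26 + 273.15 = 299.15 K.
T_C = -19 °C → -19 + 273.15 = 254.15 K.
Carnot COP: COP_R = T_C/(T_H − T_C) = 254.15/(299.15 − 254.15) = 5.648.

COP_R ≈ 5.648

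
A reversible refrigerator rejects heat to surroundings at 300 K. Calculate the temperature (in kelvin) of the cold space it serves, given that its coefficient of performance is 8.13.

COP_R = T_C/(T_H − T_C) ⇒ T_C = T_H·COP_R/(1 + COP_R) = 300.00 × 8.13/(1 + 8.13) = 267.1 K.

T_C ≈ 267.1 K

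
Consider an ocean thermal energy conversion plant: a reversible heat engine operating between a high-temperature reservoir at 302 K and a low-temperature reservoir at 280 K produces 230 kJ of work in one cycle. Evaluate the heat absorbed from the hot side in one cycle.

For a reversible engine, η = 1 − T_C/T_H = 1 − 280.00/302.00 = 0.0728.
Q_H = W/η = 230/0.0728 = 3160 kJ.

Q_H ≈ 3160 kJ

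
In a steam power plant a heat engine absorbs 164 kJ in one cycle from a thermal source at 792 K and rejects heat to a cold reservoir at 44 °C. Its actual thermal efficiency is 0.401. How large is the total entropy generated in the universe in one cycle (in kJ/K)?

T_C = 44 °C → 44 + 273.15 = 317.15 K.
W = η·Q_H = 0.401 × 164 = 65.76 kJ, so Q_C = Q_H − W = 98.24 kJ.
Reservoir entropy changes: ΔS_H = −Q_H/T_H = −164/792.00 = -0.2071 kJ/K and ΔS_C = +Q_C/T_C = 98.24/317.15 = 0.3097 kJ/K.
ΔS_univ = −Q_H/T_H + Q_C/T_C = 0.103 kJ/K (> 0, since η = 0.401 < η_Carnot = 0.600).

ΔS_univ ≈ 0.103 kJ/K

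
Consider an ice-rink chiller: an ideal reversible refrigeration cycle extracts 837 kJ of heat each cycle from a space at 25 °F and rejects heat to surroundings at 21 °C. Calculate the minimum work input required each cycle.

W_in ≈ 77.4 kJ

T_H = 21 °C → 21 + 273.15 = 294.15 K.
T_C = 25 °F → (25 − 32) × 5/9 = -3.89 °C = 269.26 K.
Carnot COP: COP_R = T_C/(T_H − T_C) = 269.26/24.89 = 10.8185.
W = Q_C/COP_R = 837/10.8185 = 77.4 kJ.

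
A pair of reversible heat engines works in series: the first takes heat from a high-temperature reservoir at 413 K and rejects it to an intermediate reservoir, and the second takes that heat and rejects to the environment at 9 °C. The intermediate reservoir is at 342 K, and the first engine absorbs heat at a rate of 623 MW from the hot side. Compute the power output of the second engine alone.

Ẇ₂ ≈ 90.3 MW

T_C = 9 °C → 9 + 273.15 = 282.15 K.
Heat entering the second stage: Q_m = Q_H·(T_m/T_H) = 623 × 342.00/413.00 = 516 MW.
Second-stage efficiency η₂ = 1 − T_C/T_m = 1 − 282.15/342.00 = 0.1750, so W₂ = η₂·Q_m = 90.3 MW.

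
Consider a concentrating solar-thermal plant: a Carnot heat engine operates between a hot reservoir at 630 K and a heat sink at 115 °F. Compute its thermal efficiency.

T_C = 115 °F → (115 − 32) × 5/9 = 46.11 °C = 319.26 K.
For a reversible engine, η = 1 − T_C/T_H = 1 − 319.26/630.00 = 0.493.

η ≈ 0.493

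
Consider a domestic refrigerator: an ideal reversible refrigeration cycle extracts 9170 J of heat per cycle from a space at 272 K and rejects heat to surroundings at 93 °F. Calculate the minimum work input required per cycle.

W_in ≈ 1180 J

T_H = 93 °F → (93 − 32) × 5/9 = 33.89 °C = 307.04 K.
Carnot COP: COP_R = T_C/(T_H − T_C) = 272.00/35.04 = 7.7628.
W = Q_C/COP_R = 9170/7.7628 = 1180 J.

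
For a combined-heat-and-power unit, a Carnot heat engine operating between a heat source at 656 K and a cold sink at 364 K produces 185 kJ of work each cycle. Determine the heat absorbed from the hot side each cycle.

Carnot efficiency: η = 1 − T_C/T_H = 1 − 364.00/656.00 = 0.4451.
Q_H = W/η = 185/0.4451 = 416 kJ.

Q_H ≈ 416 kJ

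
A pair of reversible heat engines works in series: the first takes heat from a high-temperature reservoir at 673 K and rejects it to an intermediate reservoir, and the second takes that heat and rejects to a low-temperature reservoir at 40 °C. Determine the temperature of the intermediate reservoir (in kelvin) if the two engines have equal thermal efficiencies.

T_m ≈ 459 K

T_C = 40 °C → 40 + 273.15 = 313.15 K.
Equal efficiencies require 1 − T_m/T_H = 1 − T_C/T_m, i.e. T_m/T_H = T_C/T_m, so T_m = √(T_H·T_C) = √(673.00 × 313.15) = 459 K.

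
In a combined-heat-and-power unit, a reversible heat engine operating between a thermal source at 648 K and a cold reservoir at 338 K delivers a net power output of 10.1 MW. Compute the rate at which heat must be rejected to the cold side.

Since the cycle is reversible, η = 1 − T_C/T_H = 1 − 338.00/648.00 = 0.4784.
Since Q_C/Q_H = T_C/T_H and Q_H = W/η, Q_C = W·T_C/(T_H − T_C) = 10.1 × 338.00/310.00 = 11.01 MW.

Q̇_C ≈ 11.01 MW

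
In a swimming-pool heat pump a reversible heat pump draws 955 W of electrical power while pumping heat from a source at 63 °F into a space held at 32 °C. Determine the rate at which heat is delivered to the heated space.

Q̇_H ≈ 19700 W

T_H = 32 °C → 32 + 273.15 = 305.15 K.
T_C = 63 °F → (63 − 32) × 5/9 = 17.22 °C = 290.37 K.
For a reversible heat pump, COP_HP = T_H/(T_H − T_C) = 305.15/14.78 = 20.6492.
Q_H = COP_HP · W = 20.6492 × 955 = 19700 W.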